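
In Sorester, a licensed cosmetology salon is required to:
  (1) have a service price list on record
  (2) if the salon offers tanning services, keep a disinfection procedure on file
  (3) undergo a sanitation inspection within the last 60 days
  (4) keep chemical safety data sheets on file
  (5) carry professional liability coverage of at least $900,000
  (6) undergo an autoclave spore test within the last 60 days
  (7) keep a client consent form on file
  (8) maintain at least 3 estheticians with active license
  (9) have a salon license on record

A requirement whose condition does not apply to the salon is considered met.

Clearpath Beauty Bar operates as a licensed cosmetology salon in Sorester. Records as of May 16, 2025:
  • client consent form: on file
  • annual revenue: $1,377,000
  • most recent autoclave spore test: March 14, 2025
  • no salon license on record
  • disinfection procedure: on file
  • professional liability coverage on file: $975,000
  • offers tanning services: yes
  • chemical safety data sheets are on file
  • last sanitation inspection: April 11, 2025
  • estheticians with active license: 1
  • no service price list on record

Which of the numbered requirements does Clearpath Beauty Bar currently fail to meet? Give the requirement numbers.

1, 6, 8, 9

1. service price list absent → not met
2. condition 'offers tanning services' holds; disinfection procedure present → met
3. sanitation inspection 35 days ago vs limit 60 → met
4. chemical safety data sheets present → met
5. professional liability coverage $975,000 ≥ $900,000 → met
6. autoclave spore test 63 days ago vs limit 60 → not met
7. client consent form present → met
8. estheticians with active license 1 < 3 → not met
9. salon license absent → not met
Not met: 1, 6, 8, 9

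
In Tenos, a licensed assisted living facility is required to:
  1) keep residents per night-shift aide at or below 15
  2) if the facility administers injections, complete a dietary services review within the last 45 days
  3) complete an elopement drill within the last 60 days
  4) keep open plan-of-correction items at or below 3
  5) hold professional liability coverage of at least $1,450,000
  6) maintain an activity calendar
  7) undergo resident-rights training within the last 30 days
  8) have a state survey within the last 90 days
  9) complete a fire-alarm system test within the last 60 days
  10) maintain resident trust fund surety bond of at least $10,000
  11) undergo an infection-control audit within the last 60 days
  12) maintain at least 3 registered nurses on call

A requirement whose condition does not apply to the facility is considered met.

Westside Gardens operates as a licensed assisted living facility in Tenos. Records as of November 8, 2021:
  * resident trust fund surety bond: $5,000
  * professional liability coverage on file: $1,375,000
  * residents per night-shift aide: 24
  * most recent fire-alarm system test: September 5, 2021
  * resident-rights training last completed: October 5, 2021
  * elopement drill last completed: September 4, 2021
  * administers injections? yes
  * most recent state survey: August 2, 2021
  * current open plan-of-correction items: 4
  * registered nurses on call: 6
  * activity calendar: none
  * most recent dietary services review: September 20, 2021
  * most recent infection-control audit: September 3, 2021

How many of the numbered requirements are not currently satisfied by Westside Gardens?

1. residents per night-shift aide 24 > 15 → not met
2. condition 'administers injections' holds; dietary services review 49 days ago vs limit 45 → not met
3. elopement drill 65 days ago vs limit 60 → not met
4. open plan-of-correction items 4 > 3 → not met
5. professional liability coverage $1,375,000 < $1,450,000 → not met
6. activity calendar absent → not met
7. resident-rights training 34 days ago vs limit 30 → not met
8. state survey 98 days ago vs limit 90 → not met
9. fire-alarm system test 64 days ago vs limit 60 → not met
10. resident trust fund surety bond $5,000 < $10,000 → not met
11. infection-control audit 66 days ago vs limit 60 → not met
12. registered nurses on call 6 ≥ 3 → met
Not met: 11 of 12

11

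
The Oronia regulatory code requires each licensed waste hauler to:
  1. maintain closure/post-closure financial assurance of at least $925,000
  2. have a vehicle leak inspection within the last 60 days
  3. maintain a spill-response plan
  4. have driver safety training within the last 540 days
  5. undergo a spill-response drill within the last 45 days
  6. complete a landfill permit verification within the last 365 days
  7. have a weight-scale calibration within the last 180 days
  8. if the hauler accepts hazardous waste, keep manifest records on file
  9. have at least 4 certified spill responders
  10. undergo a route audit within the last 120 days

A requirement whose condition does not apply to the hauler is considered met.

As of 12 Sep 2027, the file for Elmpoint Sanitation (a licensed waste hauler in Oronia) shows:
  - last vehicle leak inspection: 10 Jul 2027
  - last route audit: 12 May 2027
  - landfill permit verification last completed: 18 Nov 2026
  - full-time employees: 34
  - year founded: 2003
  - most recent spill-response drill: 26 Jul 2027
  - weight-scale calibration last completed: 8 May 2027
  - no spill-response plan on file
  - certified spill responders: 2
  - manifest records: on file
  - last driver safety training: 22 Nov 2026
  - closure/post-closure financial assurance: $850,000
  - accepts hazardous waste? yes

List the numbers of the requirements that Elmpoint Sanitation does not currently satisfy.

1, 2, 3, 5, 9, 10

1. closure/post-closure financial assurance $850,000 < $925,000 → not met
2. vehicle leak inspection 64 days ago vs limit 60 → not met
3. spill-response plan absent → not met
4. driver safety training 294 days ago vs limit 540 → met
5. spill-response drill 48 days ago vs limit 45 → not met
6. landfill permit verification 298 days ago vs limit 365 → met
7. weight-scale calibration 127 days ago vs limit 180 → met
8. condition 'accepts hazardous waste' holds; manifest records present → met
9. certified spill responders 2 < 4 → not met
10. route audit 123 days ago vs limit 120 → not met
Not met: 1, 2, 3, 5, 9, 10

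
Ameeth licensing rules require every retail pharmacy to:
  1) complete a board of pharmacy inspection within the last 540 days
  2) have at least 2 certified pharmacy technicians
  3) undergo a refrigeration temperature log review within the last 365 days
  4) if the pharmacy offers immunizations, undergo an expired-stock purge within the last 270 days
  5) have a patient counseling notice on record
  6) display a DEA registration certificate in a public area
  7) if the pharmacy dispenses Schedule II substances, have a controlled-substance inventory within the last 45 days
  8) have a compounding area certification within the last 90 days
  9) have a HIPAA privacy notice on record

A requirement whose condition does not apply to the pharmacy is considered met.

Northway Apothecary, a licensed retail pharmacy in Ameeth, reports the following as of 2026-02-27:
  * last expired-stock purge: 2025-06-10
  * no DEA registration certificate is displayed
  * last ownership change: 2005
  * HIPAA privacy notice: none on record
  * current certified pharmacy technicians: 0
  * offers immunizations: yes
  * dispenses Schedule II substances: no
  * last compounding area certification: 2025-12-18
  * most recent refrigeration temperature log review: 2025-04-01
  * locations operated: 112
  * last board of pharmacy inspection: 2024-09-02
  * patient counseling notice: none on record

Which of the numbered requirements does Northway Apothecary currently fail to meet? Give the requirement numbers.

1. board of pharmacy inspection 543 days ago vs limit 540 → not met
2. certified pharmacy technicians 0 < 2 → not met
3. refrigeration temperature log review 332 days ago vs limit 365 → met
4. condition 'offers immunizations' holds; expired-stock purge 262 days ago vs limit 270 → met
5. patient counseling notice absent → not met
6. DEA registration certificate absent → not met
7. condition 'dispenses Schedule II substances' does not hold → requirement n/a → met
8. compounding area certification 71 days ago vs limit 90 → met
9. HIPAA privacy notice absent → not met
Not met: 1, 2, 5, 6, 9

1, 2, 5, 6, 9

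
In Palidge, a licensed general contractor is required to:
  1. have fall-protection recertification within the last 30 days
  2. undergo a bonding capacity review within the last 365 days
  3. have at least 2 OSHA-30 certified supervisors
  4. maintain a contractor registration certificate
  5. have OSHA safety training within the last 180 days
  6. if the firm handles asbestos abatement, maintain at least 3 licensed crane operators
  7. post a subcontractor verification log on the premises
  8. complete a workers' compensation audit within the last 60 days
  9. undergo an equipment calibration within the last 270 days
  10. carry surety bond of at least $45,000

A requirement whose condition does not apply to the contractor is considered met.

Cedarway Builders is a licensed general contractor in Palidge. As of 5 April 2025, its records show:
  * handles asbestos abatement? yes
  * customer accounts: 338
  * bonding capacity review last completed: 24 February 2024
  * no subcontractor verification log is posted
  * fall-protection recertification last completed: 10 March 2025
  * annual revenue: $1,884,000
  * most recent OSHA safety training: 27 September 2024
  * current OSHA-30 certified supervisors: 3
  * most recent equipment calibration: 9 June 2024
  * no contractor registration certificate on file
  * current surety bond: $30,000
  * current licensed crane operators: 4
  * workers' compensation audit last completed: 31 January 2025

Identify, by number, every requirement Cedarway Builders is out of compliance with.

2, 4, 5, 7, 8, 9, 10

1. fall-protection recertification 26 days ago vs limit 30 → met
2. bonding capacity review 406 days ago vs limit 365 → not met
3. OSHA-30 certified supervisors 3 ≥ 2 → met
4. contractor registration certificate absent → not met
5. OSHA safety training 190 days ago vs limit 180 → not met
6. condition 'handles asbestos abatement' holds; licensed crane operators 4 ≥ 3 → met
7. subcontractor verification log absent → not met
8. workers' compensation audit 64 days ago vs limit 60 → not met
9. equipment calibration 300 days ago vs limit 270 → not met
10. surety bond $30,000 < $45,000 → not met
Not met: 2, 4, 5, 7, 8, 9, 10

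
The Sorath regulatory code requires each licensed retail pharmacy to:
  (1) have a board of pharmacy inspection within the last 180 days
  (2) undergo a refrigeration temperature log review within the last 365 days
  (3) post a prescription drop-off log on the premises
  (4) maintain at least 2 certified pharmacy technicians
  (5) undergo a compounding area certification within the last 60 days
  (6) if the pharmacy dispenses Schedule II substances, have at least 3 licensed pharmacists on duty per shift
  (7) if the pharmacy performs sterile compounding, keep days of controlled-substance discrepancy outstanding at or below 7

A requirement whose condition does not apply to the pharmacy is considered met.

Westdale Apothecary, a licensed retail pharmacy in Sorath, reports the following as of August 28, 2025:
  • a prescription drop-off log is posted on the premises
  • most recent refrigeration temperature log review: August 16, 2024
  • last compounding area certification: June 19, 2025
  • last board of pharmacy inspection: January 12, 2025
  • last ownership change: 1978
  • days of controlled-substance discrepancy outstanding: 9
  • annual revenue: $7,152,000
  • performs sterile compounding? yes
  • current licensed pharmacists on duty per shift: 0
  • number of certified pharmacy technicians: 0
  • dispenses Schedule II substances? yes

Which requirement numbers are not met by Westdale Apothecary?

1, 2, 4, 5, 6, 7

1. board of pharmacy inspection 228 days ago vs limit 180 → not met
2. refrigeration temperature log review 377 days ago vs limit 365 → not met
3. prescription drop-off log present → met
4. certified pharmacy technicians 0 < 2 → not met
5. compounding area certification 70 days ago vs limit 60 → not met
6. condition 'dispenses Schedule II substances' holds; licensed pharmacists on duty per shift 0 < 3 → not met
7. condition 'performs sterile compounding' holds; days of controlled-substance discrepancy outstanding 9 > 7 → not met
Not met: 1, 2, 4, 5, 6, 7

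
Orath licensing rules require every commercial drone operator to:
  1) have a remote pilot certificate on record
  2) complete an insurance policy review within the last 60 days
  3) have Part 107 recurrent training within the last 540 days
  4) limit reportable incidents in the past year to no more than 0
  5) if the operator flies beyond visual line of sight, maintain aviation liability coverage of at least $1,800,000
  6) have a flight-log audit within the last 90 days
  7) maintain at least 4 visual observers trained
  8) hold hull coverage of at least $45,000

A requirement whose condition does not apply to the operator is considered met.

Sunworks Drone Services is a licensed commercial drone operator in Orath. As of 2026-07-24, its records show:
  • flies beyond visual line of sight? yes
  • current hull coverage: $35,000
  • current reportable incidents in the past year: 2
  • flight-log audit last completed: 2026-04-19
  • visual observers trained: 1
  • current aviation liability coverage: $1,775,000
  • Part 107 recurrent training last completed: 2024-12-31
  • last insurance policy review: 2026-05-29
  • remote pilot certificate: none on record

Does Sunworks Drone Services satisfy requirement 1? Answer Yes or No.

No

1. remote pilot certificate absent → not met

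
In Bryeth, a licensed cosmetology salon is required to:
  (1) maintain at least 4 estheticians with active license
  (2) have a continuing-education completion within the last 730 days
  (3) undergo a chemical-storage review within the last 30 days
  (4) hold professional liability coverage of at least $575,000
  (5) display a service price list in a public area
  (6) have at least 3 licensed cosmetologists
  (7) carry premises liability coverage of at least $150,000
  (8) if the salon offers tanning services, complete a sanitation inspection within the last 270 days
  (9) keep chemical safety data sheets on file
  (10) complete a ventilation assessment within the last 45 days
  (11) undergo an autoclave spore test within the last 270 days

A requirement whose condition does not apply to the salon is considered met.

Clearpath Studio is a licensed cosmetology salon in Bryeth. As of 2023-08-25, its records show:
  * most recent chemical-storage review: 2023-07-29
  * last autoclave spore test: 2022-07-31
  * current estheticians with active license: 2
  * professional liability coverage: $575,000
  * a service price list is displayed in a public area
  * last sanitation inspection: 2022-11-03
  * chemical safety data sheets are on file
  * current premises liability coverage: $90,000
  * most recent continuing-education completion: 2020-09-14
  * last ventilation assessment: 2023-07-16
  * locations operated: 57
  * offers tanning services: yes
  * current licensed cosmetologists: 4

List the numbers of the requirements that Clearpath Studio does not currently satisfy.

1, 2, 7, 8, 11

1. estheticians with active license 2 < 4 → not met
2. continuing-education completion 1075 days ago vs limit 730 → not met
3. chemical-storage review 27 days ago vs limit 30 → met
4. professional liability coverage $575,000 ≥ $575,000 → met
5. service price list present → met
6. licensed cosmetologists 4 ≥ 3 → met
7. premises liability coverage $90,000 < $150,000 → not met
8. condition 'offers tanning services' holds; sanitation inspection 295 days ago vs limit 270 → not met
9. chemical safety data sheets present → met
10. ventilation assessment 40 days ago vs limit 45 → met
11. autoclave spore test 390 days ago vs limit 270 → not met
Not met: 1, 2, 7, 8, 11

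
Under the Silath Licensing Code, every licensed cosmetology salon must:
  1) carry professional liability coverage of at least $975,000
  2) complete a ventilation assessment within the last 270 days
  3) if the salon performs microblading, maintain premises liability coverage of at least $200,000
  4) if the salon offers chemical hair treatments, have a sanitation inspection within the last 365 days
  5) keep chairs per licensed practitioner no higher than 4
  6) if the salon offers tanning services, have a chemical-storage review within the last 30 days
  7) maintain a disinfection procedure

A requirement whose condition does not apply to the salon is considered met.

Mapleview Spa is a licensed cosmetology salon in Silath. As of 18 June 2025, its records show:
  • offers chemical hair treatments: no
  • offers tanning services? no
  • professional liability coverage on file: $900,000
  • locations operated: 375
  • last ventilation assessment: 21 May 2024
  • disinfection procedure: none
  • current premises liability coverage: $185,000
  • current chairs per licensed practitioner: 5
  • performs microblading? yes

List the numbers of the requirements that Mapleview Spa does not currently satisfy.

1. professional liability coverage $900,000 < $975,000 → not met
2. ventilation assessment 393 days ago vs limit 270 → not met
3. condition 'performs microblading' holds; premises liability coverage $185,000 < $200,000 → not met
4. condition 'offers chemical hair treatments' does not hold → requirement n/a → met
5. chairs per licensed practitioner 5 > 4 → not met
6. condition 'offers tanning services' does not hold → requirement n/a → met
7. disinfection procedure absent → not met
Not met: 1, 2, 3, 5, 7

1, 2, 3, 5, 7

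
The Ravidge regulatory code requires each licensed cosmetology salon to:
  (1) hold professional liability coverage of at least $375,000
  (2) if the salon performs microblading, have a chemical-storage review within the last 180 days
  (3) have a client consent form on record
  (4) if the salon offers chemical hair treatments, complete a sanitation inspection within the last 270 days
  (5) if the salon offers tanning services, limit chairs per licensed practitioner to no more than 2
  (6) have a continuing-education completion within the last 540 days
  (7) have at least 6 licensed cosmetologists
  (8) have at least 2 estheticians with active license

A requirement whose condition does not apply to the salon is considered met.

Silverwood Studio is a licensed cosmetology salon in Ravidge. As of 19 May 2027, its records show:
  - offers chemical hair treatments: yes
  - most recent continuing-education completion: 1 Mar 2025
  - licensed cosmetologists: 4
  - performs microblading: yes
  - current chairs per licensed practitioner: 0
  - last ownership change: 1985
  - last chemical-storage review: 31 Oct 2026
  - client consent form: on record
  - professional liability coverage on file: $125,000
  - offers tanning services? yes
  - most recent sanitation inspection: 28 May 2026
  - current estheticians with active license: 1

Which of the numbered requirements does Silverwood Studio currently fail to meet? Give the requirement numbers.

1. professional liability coverage $125,000 < $375,000 → not met
2. condition 'performs microblading' holds; chemical-storage review 200 days ago vs limit 180 → not met
3. client consent form present → met
4. condition 'offers chemical hair treatments' holds; sanitation inspection 356 days ago vs limit 270 → not met
5. condition 'offers tanning services' holds; chairs per licensed practitioner 0 ≤ 2 → met
6. continuing-education completion 809 days ago vs limit 540 → not met
7. licensed cosmetologists 4 < 6 → not met
8. estheticians with active license 1 < 2 → not met
Not met: 1, 2, 4, 6, 7, 8

1, 2, 4, 6, 7, 8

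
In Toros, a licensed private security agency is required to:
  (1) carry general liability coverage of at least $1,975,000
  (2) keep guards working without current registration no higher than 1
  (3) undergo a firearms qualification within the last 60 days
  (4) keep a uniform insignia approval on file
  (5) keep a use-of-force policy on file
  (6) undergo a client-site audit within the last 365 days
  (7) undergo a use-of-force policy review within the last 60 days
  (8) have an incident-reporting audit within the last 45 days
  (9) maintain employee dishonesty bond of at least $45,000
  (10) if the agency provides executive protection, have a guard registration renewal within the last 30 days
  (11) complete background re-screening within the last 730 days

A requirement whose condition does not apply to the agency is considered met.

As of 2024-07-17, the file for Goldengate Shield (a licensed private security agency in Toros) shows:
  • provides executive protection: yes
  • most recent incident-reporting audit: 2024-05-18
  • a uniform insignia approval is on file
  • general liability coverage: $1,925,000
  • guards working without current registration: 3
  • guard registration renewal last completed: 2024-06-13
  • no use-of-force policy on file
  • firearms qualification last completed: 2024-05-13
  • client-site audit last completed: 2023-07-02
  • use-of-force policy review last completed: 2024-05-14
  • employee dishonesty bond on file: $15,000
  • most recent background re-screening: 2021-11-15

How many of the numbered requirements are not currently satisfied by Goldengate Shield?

10

1. general liability coverage $1,925,000 < $1,975,000 → not met
2. guards working without current registration 3 > 1 → not met
3. firearms qualification 65 days ago vs limit 60 → not met
4. uniform insignia approval present → met
5. use-of-force policy absent → not met
6. client-site audit 381 days ago vs limit 365 → not met
7. use-of-force policy review 64 days ago vs limit 60 → not met
8. incident-reporting audit 60 days ago vs limit 45 → not met
9. employee dishonesty bond $15,000 < $45,000 → not met
10. condition 'provides executive protection' holds; guard registration renewal 34 days ago vs limit 30 → not met
11. background re-screening 975 days ago vs limit 730 → not met
Not met: 10 of 11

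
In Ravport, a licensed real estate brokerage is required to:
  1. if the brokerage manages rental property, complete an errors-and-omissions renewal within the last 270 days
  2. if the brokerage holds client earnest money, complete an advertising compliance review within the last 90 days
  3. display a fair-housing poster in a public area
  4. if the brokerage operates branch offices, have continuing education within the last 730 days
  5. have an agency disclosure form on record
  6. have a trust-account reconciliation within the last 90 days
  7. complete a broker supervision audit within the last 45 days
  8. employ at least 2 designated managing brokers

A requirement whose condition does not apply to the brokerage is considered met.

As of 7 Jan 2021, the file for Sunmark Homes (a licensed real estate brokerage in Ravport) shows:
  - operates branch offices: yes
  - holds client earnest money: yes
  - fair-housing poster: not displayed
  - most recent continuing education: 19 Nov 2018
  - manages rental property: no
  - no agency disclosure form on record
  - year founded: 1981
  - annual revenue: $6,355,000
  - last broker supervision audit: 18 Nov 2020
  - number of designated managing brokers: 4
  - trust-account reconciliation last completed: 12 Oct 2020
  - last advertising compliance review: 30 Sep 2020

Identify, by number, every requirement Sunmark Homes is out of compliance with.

1. condition 'manages rental property' does not hold → requirement n/a → met
2. condition 'holds client earnest money' holds; advertising compliance review 99 days ago vs limit 90 → not met
3. fair-housing poster absent → not met
4. condition 'operates branch offices' holds; continuing education 780 days ago vs limit 730 → not met
5. agency disclosure form absent → not met
6. trust-account reconciliation 87 days ago vs limit 90 → met
7. broker supervision audit 50 days ago vs limit 45 → not met
8. designated managing brokers 4 ≥ 2 → met
Not met: 2, 3, 4, 5, 7

2, 3, 4, 5, 7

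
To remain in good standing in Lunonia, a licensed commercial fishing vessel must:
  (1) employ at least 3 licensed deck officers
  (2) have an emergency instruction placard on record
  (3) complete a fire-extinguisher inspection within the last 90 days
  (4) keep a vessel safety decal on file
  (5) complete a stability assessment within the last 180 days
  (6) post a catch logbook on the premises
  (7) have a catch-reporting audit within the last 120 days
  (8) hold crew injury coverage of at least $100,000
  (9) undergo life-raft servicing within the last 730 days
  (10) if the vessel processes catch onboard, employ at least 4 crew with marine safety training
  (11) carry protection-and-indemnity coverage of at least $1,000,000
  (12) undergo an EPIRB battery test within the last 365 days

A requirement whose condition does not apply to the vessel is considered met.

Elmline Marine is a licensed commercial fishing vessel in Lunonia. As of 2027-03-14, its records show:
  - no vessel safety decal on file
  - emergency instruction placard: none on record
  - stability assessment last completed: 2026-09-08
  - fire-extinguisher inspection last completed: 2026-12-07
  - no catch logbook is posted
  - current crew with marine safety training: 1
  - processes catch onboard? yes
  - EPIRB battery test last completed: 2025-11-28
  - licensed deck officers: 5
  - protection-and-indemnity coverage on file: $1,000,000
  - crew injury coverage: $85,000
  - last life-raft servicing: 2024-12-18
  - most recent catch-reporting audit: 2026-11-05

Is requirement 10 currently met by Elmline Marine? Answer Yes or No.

No

10. condition 'processes catch onboard' holds; crew with marine safety training 1 < 4 → not met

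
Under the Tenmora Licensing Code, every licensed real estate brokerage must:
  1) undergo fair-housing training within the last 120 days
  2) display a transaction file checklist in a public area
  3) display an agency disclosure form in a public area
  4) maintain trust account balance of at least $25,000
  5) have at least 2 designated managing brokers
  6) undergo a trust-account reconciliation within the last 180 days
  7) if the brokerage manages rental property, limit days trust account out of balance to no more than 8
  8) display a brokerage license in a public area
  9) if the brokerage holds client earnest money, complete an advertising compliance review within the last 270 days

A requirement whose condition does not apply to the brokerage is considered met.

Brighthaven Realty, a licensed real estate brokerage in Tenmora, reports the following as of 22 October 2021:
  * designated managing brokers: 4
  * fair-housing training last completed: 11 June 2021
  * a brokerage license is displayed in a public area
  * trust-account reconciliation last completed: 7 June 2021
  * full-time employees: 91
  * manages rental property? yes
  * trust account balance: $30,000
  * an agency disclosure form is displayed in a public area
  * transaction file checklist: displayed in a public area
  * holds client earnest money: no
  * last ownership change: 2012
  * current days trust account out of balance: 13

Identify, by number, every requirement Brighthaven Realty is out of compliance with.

1, 7

1. fair-housing training 133 days ago vs limit 120 → not met
2. transaction file checklist present → met
3. agency disclosure form present → met
4. trust account balance $30,000 ≥ $25,000 → met
5. designated managing brokers 4 ≥ 2 → met
6. trust-account reconciliation 137 days ago vs limit 180 → met
7. condition 'manages rental property' holds; days trust account out of balance 13 > 8 → not met
8. brokerage license present → met
9. condition 'holds client earnest money' does not hold → requirement n/a → met
Not met: 1, 7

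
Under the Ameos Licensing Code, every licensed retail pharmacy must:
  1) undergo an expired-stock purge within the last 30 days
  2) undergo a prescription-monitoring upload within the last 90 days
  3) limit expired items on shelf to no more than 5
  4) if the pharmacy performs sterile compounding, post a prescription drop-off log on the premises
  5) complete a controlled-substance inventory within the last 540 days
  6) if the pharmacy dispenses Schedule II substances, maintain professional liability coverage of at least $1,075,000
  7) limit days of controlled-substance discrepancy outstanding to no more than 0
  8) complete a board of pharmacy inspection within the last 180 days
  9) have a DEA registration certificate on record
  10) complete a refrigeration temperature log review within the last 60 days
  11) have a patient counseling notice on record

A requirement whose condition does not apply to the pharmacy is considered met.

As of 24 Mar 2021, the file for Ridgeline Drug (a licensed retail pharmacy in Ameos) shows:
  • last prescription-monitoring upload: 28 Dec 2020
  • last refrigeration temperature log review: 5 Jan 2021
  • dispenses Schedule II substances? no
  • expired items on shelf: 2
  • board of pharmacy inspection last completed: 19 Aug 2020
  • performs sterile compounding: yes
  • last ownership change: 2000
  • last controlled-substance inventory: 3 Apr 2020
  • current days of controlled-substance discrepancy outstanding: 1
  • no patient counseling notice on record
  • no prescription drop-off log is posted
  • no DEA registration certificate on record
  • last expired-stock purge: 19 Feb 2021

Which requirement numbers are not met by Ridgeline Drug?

1. expired-stock purge 33 days ago vs limit 30 → not met
2. prescription-monitoring upload 86 days ago vs limit 90 → met
3. expired items on shelf 2 ≤ 5 → met
4. condition 'performs sterile compounding' holds; prescription drop-off log absent → not met
5. controlled-substance inventory 355 days ago vs limit 540 → met
6. condition 'dispenses Schedule II substances' does not hold → requirement n/a → met
7. days of controlled-substance discrepancy outstanding 1 > 0 → not met
8. board of pharmacy inspection 217 days ago vs limit 180 → not met
9. DEA registration certificate absent → not met
10. refrigeration temperature log review 78 days ago vs limit 60 → not met
11. patient counseling notice absent → not met
Not met: 1, 4, 7, 8, 9, 10, 11

1, 4, 7, 8, 9, 10, 11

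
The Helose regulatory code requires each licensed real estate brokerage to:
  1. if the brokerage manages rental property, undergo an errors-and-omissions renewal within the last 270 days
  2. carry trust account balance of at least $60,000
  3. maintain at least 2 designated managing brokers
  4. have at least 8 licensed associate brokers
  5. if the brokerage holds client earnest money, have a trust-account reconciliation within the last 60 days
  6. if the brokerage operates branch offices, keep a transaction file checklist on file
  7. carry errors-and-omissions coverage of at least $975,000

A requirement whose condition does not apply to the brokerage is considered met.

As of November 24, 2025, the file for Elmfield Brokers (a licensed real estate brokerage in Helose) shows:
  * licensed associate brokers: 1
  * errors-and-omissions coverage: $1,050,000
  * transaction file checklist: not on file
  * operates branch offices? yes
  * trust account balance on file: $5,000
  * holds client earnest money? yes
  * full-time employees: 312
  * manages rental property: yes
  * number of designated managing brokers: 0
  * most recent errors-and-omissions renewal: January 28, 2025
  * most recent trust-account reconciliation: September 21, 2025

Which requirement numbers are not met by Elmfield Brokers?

1, 2, 3, 4, 5, 6

1. condition 'manages rental property' holds; errors-and-omissions renewal 300 days ago vs limit 270 → not met
2. trust account balance $5,000 < $60,000 → not met
3. designated managing brokers 0 < 2 → not met
4. licensed associate brokers 1 < 8 → not met
5. condition 'holds client earnest money' holds; trust-account reconciliation 64 days ago vs limit 60 → not met
6. condition 'operates branch offices' holds; transaction file checklist absent → not met
7. errors-and-omissions coverage $1,050,000 ≥ $975,000 → met
Not met: 1, 2, 3, 4, 5, 6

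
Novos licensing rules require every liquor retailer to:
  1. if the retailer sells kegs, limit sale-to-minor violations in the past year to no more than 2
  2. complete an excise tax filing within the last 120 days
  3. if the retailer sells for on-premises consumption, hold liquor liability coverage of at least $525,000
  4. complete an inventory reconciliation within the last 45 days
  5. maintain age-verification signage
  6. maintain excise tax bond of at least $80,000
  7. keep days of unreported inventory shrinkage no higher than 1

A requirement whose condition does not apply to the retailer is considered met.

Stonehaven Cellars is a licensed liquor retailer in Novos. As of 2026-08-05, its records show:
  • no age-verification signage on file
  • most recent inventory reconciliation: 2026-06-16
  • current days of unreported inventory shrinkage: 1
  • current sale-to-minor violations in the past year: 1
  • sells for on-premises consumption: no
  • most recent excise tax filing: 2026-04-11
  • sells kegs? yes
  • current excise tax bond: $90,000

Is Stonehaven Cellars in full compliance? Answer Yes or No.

1. condition 'sells kegs' holds; sale-to-minor violations in the past year 1 ≤ 2 → met
2. excise tax filing 116 days ago vs limit 120 → met
3. condition 'sells for on-premises consumption' does not hold → requirement n/a → met
4. inventory reconciliation 50 days ago vs limit 45 → not met
5. age-verification signage absent → not met
6. excise tax bond $90,000 ≥ $80,000 → met
7. days of unreported inventory shrinkage 1 ≤ 1 → met
Not met: 4, 5

No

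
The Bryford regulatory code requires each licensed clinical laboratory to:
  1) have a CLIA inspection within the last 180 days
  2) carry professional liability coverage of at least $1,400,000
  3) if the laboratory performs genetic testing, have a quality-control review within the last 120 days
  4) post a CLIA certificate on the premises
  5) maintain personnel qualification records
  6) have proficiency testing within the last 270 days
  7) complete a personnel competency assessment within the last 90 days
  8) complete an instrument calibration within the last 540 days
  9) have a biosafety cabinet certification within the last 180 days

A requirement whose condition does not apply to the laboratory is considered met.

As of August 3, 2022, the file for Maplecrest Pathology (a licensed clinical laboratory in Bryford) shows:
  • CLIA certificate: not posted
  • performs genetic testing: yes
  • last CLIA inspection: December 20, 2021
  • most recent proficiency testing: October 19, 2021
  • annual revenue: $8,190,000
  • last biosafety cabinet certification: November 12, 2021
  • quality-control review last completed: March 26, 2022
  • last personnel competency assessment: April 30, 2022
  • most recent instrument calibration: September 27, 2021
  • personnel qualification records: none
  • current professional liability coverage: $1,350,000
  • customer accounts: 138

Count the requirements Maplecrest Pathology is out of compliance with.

8

1. CLIA inspection 226 days ago vs limit 180 → not met
2. professional liability coverage $1,350,000 < $1,400,000 → not met
3. condition 'performs genetic testing' holds; quality-control review 130 days ago vs limit 120 → not met
4. CLIA certificate absent → not met
5. personnel qualification records absent → not met
6. proficiency testing 288 days ago vs limit 270 → not met
7. personnel competency assessment 95 days ago vs limit 90 → not met
8. instrument calibration 310 days ago vs limit 540 → met
9. biosafety cabinet certification 264 days ago vs limit 180 → not met
Not met: 8 of 9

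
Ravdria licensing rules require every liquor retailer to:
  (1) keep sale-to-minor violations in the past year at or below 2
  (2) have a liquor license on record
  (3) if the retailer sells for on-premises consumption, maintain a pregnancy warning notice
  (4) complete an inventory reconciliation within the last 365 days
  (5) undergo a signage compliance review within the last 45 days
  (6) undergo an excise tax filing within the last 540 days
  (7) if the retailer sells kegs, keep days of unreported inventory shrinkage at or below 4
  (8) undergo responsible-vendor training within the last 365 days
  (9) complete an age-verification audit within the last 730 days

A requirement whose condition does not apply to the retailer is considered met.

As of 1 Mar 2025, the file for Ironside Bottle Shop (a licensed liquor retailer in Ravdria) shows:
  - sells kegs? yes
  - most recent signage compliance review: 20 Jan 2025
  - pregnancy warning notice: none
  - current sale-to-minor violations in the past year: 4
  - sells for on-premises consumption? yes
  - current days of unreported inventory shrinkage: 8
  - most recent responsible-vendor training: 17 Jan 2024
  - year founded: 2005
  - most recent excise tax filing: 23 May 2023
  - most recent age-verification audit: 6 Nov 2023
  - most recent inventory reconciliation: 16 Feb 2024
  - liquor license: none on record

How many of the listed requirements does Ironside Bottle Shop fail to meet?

1. sale-to-minor violations in the past year 4 > 2 → not met
2. liquor license absent → not met
3. condition 'sells for on-premises consumption' holds; pregnancy warning notice absent → not met
4. inventory reconciliation 379 days ago vs limit 365 → not met
5. signage compliance review 40 days ago vs limit 45 → met
6. excise tax filing 648 days ago vs limit 540 → not met
7. condition 'sells kegs' holds; days of unreported inventory shrinkage 8 > 4 → not met
8. responsible-vendor training 409 days ago vs limit 365 → not met
9. age-verification audit 481 days ago vs limit 730 → met
Not met: 7 of 9

7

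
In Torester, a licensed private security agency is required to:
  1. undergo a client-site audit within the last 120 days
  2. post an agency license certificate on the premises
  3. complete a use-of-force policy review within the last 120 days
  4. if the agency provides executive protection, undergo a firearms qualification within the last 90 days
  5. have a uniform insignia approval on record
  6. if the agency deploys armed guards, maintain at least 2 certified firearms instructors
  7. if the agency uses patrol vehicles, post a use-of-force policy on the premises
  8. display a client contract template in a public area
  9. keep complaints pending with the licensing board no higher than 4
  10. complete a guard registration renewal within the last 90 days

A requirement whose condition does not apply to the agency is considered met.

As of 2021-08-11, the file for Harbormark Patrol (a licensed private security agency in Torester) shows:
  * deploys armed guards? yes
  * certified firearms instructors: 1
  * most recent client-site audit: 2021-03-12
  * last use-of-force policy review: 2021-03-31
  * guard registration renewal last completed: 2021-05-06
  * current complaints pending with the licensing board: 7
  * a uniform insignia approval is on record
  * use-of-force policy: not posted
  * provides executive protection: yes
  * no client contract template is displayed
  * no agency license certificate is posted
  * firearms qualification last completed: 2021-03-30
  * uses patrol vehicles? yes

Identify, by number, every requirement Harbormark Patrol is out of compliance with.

1. client-site audit 152 days ago vs limit 120 → not met
2. agency license certificate absent → not met
3. use-of-force policy review 133 days ago vs limit 120 → not met
4. condition 'provides executive protection' holds; firearms qualification 134 days ago vs limit 90 → not met
5. uniform insignia approval present → met
6. condition 'deploys armed guards' holds; certified firearms instructors 1 < 2 → not met
7. condition 'uses patrol vehicles' holds; use-of-force policy absent → not met
8. client contract template absent → not met
9. complaints pending with the licensing board 7 > 4 → not met
10. guard registration renewal 97 days ago vs limit 90 → not met
Not met: 1, 2, 3, 4, 6, 7, 8, 9, 10

1, 2, 3, 4, 6, 7, 8, 9, 10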